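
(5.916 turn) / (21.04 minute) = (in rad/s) 0.02944. Check: 1 turn = 6.2831853 rad, so 5.916 turn = 5.916 * 6.2831853 = 37.171324 rad. 1 minute = 60 s, so 21.04 minute = 21.04 * 60 = 1262.4 s. Combine: 37.171324 rad / 1262.4 s = 0.029444965 rad/s. Result: 0.029444965 rad/s ≈ 0.02944 rad/s (4 s.f.).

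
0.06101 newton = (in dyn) 0.06101 newton = 0.06101 N. 1 dyn = 1e-05 N, so 0.06101 N = 0.06101 / 1e-05 = 6101 dyn. Final answer: 6101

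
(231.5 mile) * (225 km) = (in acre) 1 mile = 1609.344 m, so 231.5 mile = 231.5 * 1609.344 = 372563.14 m. 1 km = 1000 m, so 225 km = 225 * 1000 = 225000 m. Combine: 372563.14 m * 225000 m = 8.3826706e+10 m^2. 1 acre = 4046.8564 m^2, so 8.3826706e+10 m^2 = 8.3826706e+10 / 4046.8564 = 20714030 acre ≈ 2.071e+07 acre (4 s.f.). Final answer: 2.071e+07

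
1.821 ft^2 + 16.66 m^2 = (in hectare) 1 ft^2 = 0.09290304 m^2, so 1.821 ft^2 = 1.821 * 0.09290304 = 0.16917644 m^2. 16.66 m^2 is already in m^2. Sum: 0.16917644 + 16.66 = 16.829176 m^2. 1 hectare = 10000 m^2, so 16.829176 m^2 = 16.829176 / 10000 = 0.0016829176 hectare ≈ 0.001683 hectare (4 s.f.). Final answer: 0.001683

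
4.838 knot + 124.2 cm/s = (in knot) 7.252. Check: 1 knot = 0.51444444 m/s, so 4.838 knot = 4.838 * 0.51444444 = 2.4888822 m/s. 1 cm/s = 0.01 m/s, so 124.2 cm/s = 124.2 * 0.01 = 1.242 m/s. Sum: 2.4888822 + 1.242 = 3.7308822 m/s. 1 knot = 0.51444444 m/s, so 3.7308822 m/s = 3.7308822 / 0.51444444 = 7.2522549 knot ≈ 7.252 knot (4 s.f.).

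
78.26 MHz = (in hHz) 1 MHz = 1000000 Hz, so 78.26 MHz = 78.26 * 1000000 = 78260000 Hz. 1 hHz = 100 Hz, so 78260000 Hz = 78260000 / 100 = 782600 hHz ≈ 7.826e+05 hHz (4 s.f.). Final answer: 7.826e+05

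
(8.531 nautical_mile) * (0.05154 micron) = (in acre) 2.012e-07. Check: 1 nautical_mile = 1852 m, so 8.531 nautical_mile = 8.531 * 1852 = 15799.412 m. 1 micron = 1e-06 m, so 0.05154 micron = 0.05154 * 1e-06 = 5.154e-08 m. Combine: 15799.412 m * 5.154e-08 m = 0.00081430169 m^2. 1 acre = 4046.8564 m^2, so 0.00081430169 m^2 = 0.00081430169 / 4046.8564 = 2.0121833e-07 acre ≈ 2.012e-07 acre (4 s.f.).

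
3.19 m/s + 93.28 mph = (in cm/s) 3.19 m/s is already in m/s. 1 mph = 0.44704 m/s, so 93.28 mph = 93.28 * 0.44704 = 41.699891 m/s. Sum: 3.19 + 41.699891 = 44.889891 m/s. 1 cm/s = 0.01 m/s, so 44.889891 m/s = 44.889891 / 0.01 = 4488.9891 cm/s ≈ 4489 cm/s (4 s.f.). Final answer: 4489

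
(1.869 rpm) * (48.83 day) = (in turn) 1.314e+05. Check: 1 rpm = 0.10471976 rad/s, so 1.869 rpm = 1.869 * 0.10471976 = 0.19572122 rad/s. 1 day = 86400 s, so 48.83 day = 48.83 * 86400 = 4218912 s. Combine: 0.19572122 rad/s * 4218912 s = 825730.61 rad. 1 turn = 6.2831853 rad, so 825730.61 rad = 825730.61 / 6.2831853 = 131419.11 turn ≈ 1.314e+05 turn (4 s.f.).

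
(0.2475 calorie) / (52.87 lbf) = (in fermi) 4.403e+12. Check: 1 calorie = 4.184 J, so 0.2475 calorie = 0.2475 * 4.184 = 1.03554 J. 1 lbf = 4.4482216 N, so 52.87 lbf = 52.87 * 4.4482216 = 235.17748 N. Combine: 1.03554 J / 235.17748 N = 0.0044032278 m. 1 fermi = 1e-15 m, so 0.0044032278 m = 0.0044032278 / 1e-15 = 4.4032278e+12 fermi ≈ 4.403e+12 fermi (4 s.f.).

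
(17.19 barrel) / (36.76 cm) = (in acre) 1 barrel = 0.15898729 m^3, so 17.19 barrel = 17.19 * 0.15898729 = 2.7329916 m^3. 1 cm = 0.01 m, so 36.76 cm = 36.76 * 0.01 = 0.3676 m. Combine: 2.7329916 m^3 / 0.3676 m = 7.4346888 m^2. 1 acre = 4046.8564 m^2, so 7.4346888 m^2 = 7.4346888 / 4046.8564 = 0.0018371516 acre ≈ 0.001837 acre (4 s.f.). Final answer: 0.001837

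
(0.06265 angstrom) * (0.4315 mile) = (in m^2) 4.351e-09. Check: 1 angstrom = 1e-10 m, so 0.06265 angstrom = 0.06265 * 1e-10 = 6.265e-12 m. 1 mile = 1609.344 m, so 0.4315 mile = 0.4315 * 1609.344 = 694.43194 m. Combine: 6.265e-12 m * 694.43194 m = 4.3506161e-09 m^2. Result: 4.3506161e-09 m^2 ≈ 4.351e-09 m^2 (4 s.f.).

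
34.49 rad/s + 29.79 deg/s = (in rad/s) 34.49 rad/s is already in rad/s. 1 deg/s = 0.017453293 rad/s, so 29.79 deg/s = 29.79 * 0.017453293 = 0.51993358 rad/s. Sum: 34.49 + 0.51993358 = 35.009934 rad/s. Result: 35.009934 rad/s ≈ 35.01 rad/s (4 s.f.). Final answer: 35.01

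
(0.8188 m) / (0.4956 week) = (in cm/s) 0.0002732. Check: 0.8188 m is already in m. 1 week = 604800 s, so 0.4956 week = 0.4956 * 604800 = 299738.88 s. Combine: 0.8188 m / 299738.88 s = 2.731711e-06 m/s. 1 cm/s = 0.01 m/s, so 2.731711e-06 m/s = 2.731711e-06 / 0.01 = 0.0002731711 cm/s ≈ 0.0002732 cm/s (4 s.f.).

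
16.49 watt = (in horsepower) 16.49 watt = 16.49 W. 1 horsepower = 745.69987 W, so 16.49 W = 16.49 / 745.69987 = 0.022113454 horsepower ≈ 0.02211 horsepower (4 s.f.). Final answer: 0.02211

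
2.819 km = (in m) 2819. Check: 1 km = 1000 m, so 2.819 km = 2.819 * 1000 = 2819 m. Result: 2819 m.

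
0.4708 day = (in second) 4.068e+04. Check: 1 day = 86400 s, so 0.4708 day = 0.4708 * 86400 = 40677.12 s. 40677.12 s = 40677.12 second ≈ 4.068e+04 second (4 s.f.).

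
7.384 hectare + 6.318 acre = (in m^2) 9.941e+04. Check: 1 hectare = 10000 m^2, so 7.384 hectare = 7.384 * 10000 = 73840 m^2. 1 acre = 4046.8564 m^2, so 6.318 acre = 6.318 * 4046.8564 = 25568.039 m^2. Sum: 73840 + 25568.039 = 99408.039 m^2. Result: 99408.039 m^2 ≈ 9.941e+04 m^2 (4 s.f.).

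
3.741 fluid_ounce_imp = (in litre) 1 fluid_ounce_imp = 2.8413063e-05 m^3, so 3.741 fluid_ounce_imp = 3.741 * 2.8413063e-05 = 0.00010629327 m^3. 1 litre = 0.001 m^3, so 0.00010629327 m^3 = 0.00010629327 / 0.001 = 0.10629327 litre ≈ 0.1063 litre (4 s.f.). Final answer: 0.1063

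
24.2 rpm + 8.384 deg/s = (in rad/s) 2.681. Check: 1 rpm = 0.10471976 rad/s, so 24.2 rpm = 24.2 * 0.10471976 = 2.5342181 rad/s. 1 deg/s = 0.017453293 rad/s, so 8.384 deg/s = 8.384 * 0.017453293 = 0.1463284 rad/s. Sum: 2.5342181 + 0.1463284 = 2.6805465 rad/s. Result: 2.6805465 rad/s ≈ 2.681 rad/s (4 s.f.).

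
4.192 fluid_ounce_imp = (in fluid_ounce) 4.028. Check: 1 fluid_ounce_imp = 2.8413063e-05 m^3, so 4.192 fluid_ounce_imp = 4.192 * 2.8413063e-05 = 0.00011910756 m^3. 1 fluid_ounce = 2.957353e-05 m^3, so 0.00011910756 m^3 = 0.00011910756 / 2.957353e-05 = 4.0275057 fluid_ounce ≈ 4.028 fluid_ounce (4 s.f.).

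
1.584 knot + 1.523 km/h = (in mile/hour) 1 knot = 0.51444444 m/s, so 1.584 knot = 1.584 * 0.51444444 = 0.81488 m/s. 1 km/h = 0.27777778 m/s, so 1.523 km/h = 1.523 * 0.27777778 = 0.42305556 m/s. Sum: 0.81488 + 0.42305556 = 1.2379356 m/s. 1 mile/hour = 0.44704 m/s, so 1.2379356 m/s = 1.2379356 / 0.44704 = 2.769183 mile/hour ≈ 2.769 mile/hour (4 s.f.). Final answer: 2.769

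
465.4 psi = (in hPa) 3.209e+04. Check: 1 psi = 6894.7573 Pa, so 465.4 psi = 465.4 * 6894.7573 = 3208820 Pa. 1 hPa = 100 Pa, so 3208820 Pa = 3208820 / 100 = 32088.2 hPa ≈ 3.209e+04 hPa (4 s.f.).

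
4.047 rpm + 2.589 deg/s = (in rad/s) 1 rpm = 0.10471976 rad/s, so 4.047 rpm = 4.047 * 0.10471976 = 0.42380085 rad/s. 1 deg/s = 0.017453293 rad/s, so 2.589 deg/s = 2.589 * 0.017453293 = 0.045186574 rad/s. Sum: 0.42380085 + 0.045186574 = 0.46898742 rad/s. Result: 0.46898742 rad/s ≈ 0.469 rad/s (4 s.f.). Final answer: 0.469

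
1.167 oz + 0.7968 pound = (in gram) 1 oz = 0.028349523 kg, so 1.167 oz = 1.167 * 0.028349523 = 0.033083893 kg. 1 pound = 0.45359237 kg, so 0.7968 pound = 0.7968 * 0.45359237 = 0.3614224 kg. Sum: 0.033083893 + 0.3614224 = 0.39450629 kg. 1 gram = 0.001 kg, so 0.39450629 kg = 0.39450629 / 0.001 = 394.50629 gram ≈ 394.5 gram (4 s.f.). Final answer: 394.5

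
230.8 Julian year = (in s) 1 Julian year = 31557600 s, so 230.8 Julian year = 230.8 * 31557600 = 7.2834941e+09 s. Result: 7.2834941e+09 s ≈ 7.283e+09 s (4 s.f.). Final answer: 7.283e+09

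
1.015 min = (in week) 1 min = 60 s, so 1.015 min = 1.015 * 60 = 60.9 s. 1 week = 604800 s, so 60.9 s = 60.9 / 604800 = 0.00010069444 week ≈ 0.0001007 week (4 s.f.). Final answer: 0.0001007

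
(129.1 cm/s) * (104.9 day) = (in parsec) 1 cm/s = 0.01 m/s, so 129.1 cm/s = 129.1 * 0.01 = 1.291 m/s. 1 day = 86400 s, so 104.9 day = 104.9 * 86400 = 9063360 s. Combine: 1.291 m/s * 9063360 s = 11700798 m. 1 parsec = 3.0856776e+16 m, so 11700798 m = 11700798 / 3.0856776e+16 = 3.7919703e-10 parsec ≈ 3.792e-10 parsec (4 s.f.). Final answer: 3.792e-10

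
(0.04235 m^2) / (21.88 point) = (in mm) 0.04235 m^2 is already in m^2. 1 point = 0.00035277778 m, so 21.88 point = 21.88 * 0.00035277778 = 0.0077187778 m. Combine: 0.04235 m^2 / 0.0077187778 m = 5.4866199 m. 1 mm = 0.001 m, so 5.4866199 m = 5.4866199 / 0.001 = 5486.6199 mm ≈ 5487 mm (4 s.f.). Final answer: 5487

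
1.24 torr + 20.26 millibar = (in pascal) 2191. Check: 1 torr = 133.32237 Pa, so 1.24 torr = 1.24 * 133.32237 = 165.31974 Pa. 1 millibar = 100 Pa, so 20.26 millibar = 20.26 * 100 = 2026 Pa. Sum: 165.31974 + 2026 = 2191.3197 Pa. 2191.3197 Pa = 2191.3197 pascal ≈ 2191 pascal (4 s.f.).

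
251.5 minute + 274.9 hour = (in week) 1 minute = 60 s, so 251.5 minute = 251.5 * 60 = 15090 s. 1 hour = 3600 s, so 274.9 hour = 274.9 * 3600 = 989640 s. Sum: 15090 + 989640 = 1004730 s. 1 week = 604800 s, so 1004730 s = 1004730 / 604800 = 1.6612599 week ≈ 1.661 week (4 s.f.). Final answer: 1.661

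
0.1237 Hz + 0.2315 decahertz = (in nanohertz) 0.1237 Hz is already in Hz. 1 decahertz = 10 Hz, so 0.2315 decahertz = 0.2315 * 10 = 2.315 Hz. Sum: 0.1237 + 2.315 = 2.4387 Hz. 1 nanohertz = 1e-09 Hz, so 2.4387 Hz = 2.4387 / 1e-09 = 2.4387e+09 nanohertz ≈ 2.439e+09 nanohertz (4 s.f.). Final answer: 2.439e+09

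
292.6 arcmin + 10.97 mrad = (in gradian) 1 arcmin = 0.00029088821 rad, so 292.6 arcmin = 292.6 * 0.00029088821 = 0.08511389 rad. 1 mrad = 0.001 rad, so 10.97 mrad = 10.97 * 0.001 = 0.01097 rad. Sum: 0.08511389 + 0.01097 = 0.09608389 rad. 1 gradian = 0.015707963 rad, so 0.09608389 rad = 0.09608389 / 0.015707963 = 6.1168904 gradian ≈ 6.117 gradian (4 s.f.). Final answer: 6.117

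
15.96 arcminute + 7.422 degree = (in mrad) 134.2. Check: 1 arcminute = 0.00029088821 rad, so 15.96 arcminute = 15.96 * 0.00029088821 = 0.0046425758 rad. 1 degree = 0.017453293 rad, so 7.422 degree = 7.422 * 0.017453293 = 0.12953834 rad. Sum: 0.0046425758 + 0.12953834 = 0.13418091 rad. 1 mrad = 0.001 rad, so 0.13418091 rad = 0.13418091 / 0.001 = 134.18091 mrad ≈ 134.2 mrad (4 s.f.).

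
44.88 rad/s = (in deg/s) 1 deg/s = 0.017453293 rad/s, so 44.88 rad/s = 44.88 / 0.017453293 = 2571.4346 deg/s ≈ 2571 deg/s (4 s.f.). Final answer: 2571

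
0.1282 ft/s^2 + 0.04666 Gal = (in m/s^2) 0.03954. Check: 1 ft/s^2 = 0.3048 m/s^2, so 0.1282 ft/s^2 = 0.1282 * 0.3048 = 0.03907536 m/s^2. 1 Gal = 0.01 m/s^2, so 0.04666 Gal = 0.04666 * 0.01 = 0.0004666 m/s^2. Sum: 0.03907536 + 0.0004666 = 0.03954196 m/s^2. Result: 0.03954196 m/s^2 ≈ 0.03954 m/s^2 (4 s.f.).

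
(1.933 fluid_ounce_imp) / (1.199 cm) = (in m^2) 0.004581. Check: 1 fluid_ounce_imp = 2.8413063e-05 m^3, so 1.933 fluid_ounce_imp = 1.933 * 2.8413063e-05 = 5.492245e-05 m^3. 1 cm = 0.01 m, so 1.199 cm = 1.199 * 0.01 = 0.01199 m. Combine: 5.492245e-05 m^3 / 0.01199 m = 0.0045806881 m^2. Result: 0.0045806881 m^2 ≈ 0.004581 m^2 (4 s.f.).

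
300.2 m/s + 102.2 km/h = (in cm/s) 300.2 m/s is already in m/s. 1 km/h = 0.27777778 m/s, so 102.2 km/h = 102.2 * 0.27777778 = 28.388889 m/s. Sum: 300.2 + 28.388889 = 328.58889 m/s. 1 cm/s = 0.01 m/s, so 328.58889 m/s = 328.58889 / 0.01 = 32858.889 cm/s ≈ 3.286e+04 cm/s (4 s.f.). Final answer: 3.286e+04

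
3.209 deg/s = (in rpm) 0.5348. Check: 1 deg/s = 0.017453293 rad/s, so 3.209 deg/s = 3.209 * 0.017453293 = 0.056007616 rad/s. 1 rpm = 0.10471976 rad/s, so 0.056007616 rad/s = 0.056007616 / 0.10471976 = 0.53483333 rpm ≈ 0.5348 rpm (4 s.f.).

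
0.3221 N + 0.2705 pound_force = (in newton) 0.3221 N is already in N. 1 pound_force = 4.4482216 N, so 0.2705 pound_force = 0.2705 * 4.4482216 = 1.2032439 N. Sum: 0.3221 + 1.2032439 = 1.5253439 N. 1.5253439 N = 1.5253439 newton ≈ 1.525 newton (4 s.f.). Final answer: 1.525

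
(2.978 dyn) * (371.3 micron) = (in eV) 6.901e+10. Check: 1 dyn = 1e-05 N, so 2.978 dyn = 2.978 * 1e-05 = 2.978e-05 N. 1 micron = 1e-06 m, so 371.3 micron = 371.3 * 1e-06 = 0.0003713 m. Combine: 2.978e-05 N * 0.0003713 m = 1.1057314e-08 J. 1 eV = 1.6021766e-19 J, so 1.1057314e-08 J = 1.1057314e-08 / 1.6021766e-19 = 6.9014326e+10 eV ≈ 6.901e+10 eV (4 s.f.).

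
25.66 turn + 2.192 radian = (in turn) 26.01. Check: 1 turn = 6.2831853 rad, so 25.66 turn = 25.66 * 6.2831853 = 161.22653 rad. 2.192 radian = 2.192 rad. Sum: 161.22653 + 2.192 = 163.41853 rad. 1 turn = 6.2831853 rad, so 163.41853 rad = 163.41853 / 6.2831853 = 26.008868 turn ≈ 26.01 turn (4 s.f.).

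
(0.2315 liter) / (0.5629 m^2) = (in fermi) 4.113e+11. Check: 1 liter = 0.001 m^3, so 0.2315 liter = 0.2315 * 0.001 = 0.0002315 m^3. 0.5629 m^2 is already in m^2. Combine: 0.0002315 m^3 / 0.5629 m^2 = 0.0004112631 m. 1 fermi = 1e-15 m, so 0.0004112631 m = 0.0004112631 / 1e-15 = 4.112631e+11 fermi ≈ 4.113e+11 fermi (4 s.f.).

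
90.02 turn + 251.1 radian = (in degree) 1 turn = 6.2831853 rad, so 90.02 turn = 90.02 * 6.2831853 = 565.61234 rad. 251.1 radian = 251.1 rad. Sum: 565.61234 + 251.1 = 816.71234 rad. 1 degree = 0.017453293 rad, so 816.71234 rad = 816.71234 / 0.017453293 = 46794.17 degree ≈ 4.679e+04 degree (4 s.f.). Final answer: 4.679e+04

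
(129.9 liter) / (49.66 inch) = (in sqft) 1.109. Check: 1 liter = 0.001 m^3, so 129.9 liter = 129.9 * 0.001 = 0.1299 m^3. 1 inch = 0.0254 m, so 49.66 inch = 49.66 * 0.0254 = 1.261364 m. Combine: 0.1299 m^3 / 1.261364 m = 0.10298375 m^2. 1 sqft = 0.09290304 m^2, so 0.10298375 m^2 = 0.10298375 / 0.09290304 = 1.1085079 sqft ≈ 1.109 sqft (4 s.f.).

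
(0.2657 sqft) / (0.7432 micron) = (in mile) 20.64. Check: 1 sqft = 0.09290304 m^2, so 0.2657 sqft = 0.2657 * 0.09290304 = 0.024684338 m^2. 1 micron = 1e-06 m, so 0.7432 micron = 0.7432 * 1e-06 = 7.432e-07 m. Combine: 0.024684338 m^2 / 7.432e-07 m = 33213.587 m. 1 mile = 1609.344 m, so 33213.587 m = 33213.587 / 1609.344 = 20.637966 mile ≈ 20.64 mile (4 s.f.).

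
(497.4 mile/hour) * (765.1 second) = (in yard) 1.861e+05. Check: 1 mile/hour = 0.44704 m/s, so 497.4 mile/hour = 497.4 * 0.44704 = 222.3577 m/s. 765.1 second = 765.1 s. Combine: 222.3577 m/s * 765.1 s = 170125.87 m. 1 yard = 0.9144 m, so 170125.87 m = 170125.87 / 0.9144 = 186051.92 yard ≈ 1.861e+05 yard (4 s.f.).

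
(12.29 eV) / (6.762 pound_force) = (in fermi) 6.546e-05. Check: 1 eV = 1.6021766e-19 J, so 12.29 eV = 12.29 * 1.6021766e-19 = 1.9690751e-18 J. 1 pound_force = 4.4482216 N, so 6.762 pound_force = 6.762 * 4.4482216 = 30.078875 N. Combine: 1.9690751e-18 J / 30.078875 N = 6.5463722e-20 m. 1 fermi = 1e-15 m, so 6.5463722e-20 m = 6.5463722e-20 / 1e-15 = 6.5463722e-05 fermi ≈ 6.546e-05 fermi (4 s.f.).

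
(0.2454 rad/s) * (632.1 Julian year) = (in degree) 0.2454 rad/s is already in rad/s. 1 Julian year = 31557600 s, so 632.1 Julian year = 632.1 * 31557600 = 1.9947559e+10 s. Combine: 0.2454 rad/s * 1.9947559e+10 s = 4.895131e+09 rad. 1 degree = 0.017453293 rad, so 4.895131e+09 rad = 4.895131e+09 / 0.017453293 = 2.8047034e+11 degree ≈ 2.805e+11 degree (4 s.f.). Final answer: 2.805e+11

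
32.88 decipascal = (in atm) 3.245e-05. Check: 1 decipascal = 0.1 Pa, so 32.88 decipascal = 32.88 * 0.1 = 3.288 Pa. 1 atm = 101325 Pa, so 3.288 Pa = 3.288 / 101325 = 3.2450037e-05 atm ≈ 3.245e-05 atm (4 s.f.).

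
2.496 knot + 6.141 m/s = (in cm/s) 742.5. Check: 1 knot = 0.51444444 m/s, so 2.496 knot = 2.496 * 0.51444444 = 1.2840533 m/s. 6.141 m/s is already in m/s. Sum: 1.2840533 + 6.141 = 7.4250533 m/s. 1 cm/s = 0.01 m/s, so 7.4250533 m/s = 7.4250533 / 0.01 = 742.50533 cm/s ≈ 742.5 cm/s (4 s.f.).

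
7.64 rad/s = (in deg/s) 1 deg/s = 0.017453293 rad/s, so 7.64 rad/s = 7.64 / 0.017453293 = 437.73976 deg/s ≈ 437.7 deg/s (4 s.f.). Final answer: 437.7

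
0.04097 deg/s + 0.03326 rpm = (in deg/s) 0.2405. Check: 1 deg/s = 0.017453293 rad/s, so 0.04097 deg/s = 0.04097 * 0.017453293 = 0.00071506139 rad/s. 1 rpm = 0.10471976 rad/s, so 0.03326 rpm = 0.03326 * 0.10471976 = 0.0034829791 rad/s. Sum: 0.00071506139 + 0.0034829791 = 0.0041980404 rad/s. 1 deg/s = 0.017453293 rad/s, so 0.0041980404 rad/s = 0.0041980404 / 0.017453293 = 0.24053 deg/s ≈ 0.2405 deg/s (4 s.f.).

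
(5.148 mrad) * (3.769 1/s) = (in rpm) 1 mrad = 0.001 rad, so 5.148 mrad = 5.148 * 0.001 = 0.005148 rad. 3.769 1/s = 3.769 Hz. Combine: 0.005148 rad * 3.769 Hz = 0.019402812 rad/s. 1 rpm = 0.10471976 rad/s, so 0.019402812 rad/s = 0.019402812 / 0.10471976 = 0.18528321 rpm ≈ 0.1853 rpm (4 s.f.). Final answer: 0.1853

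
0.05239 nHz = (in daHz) 5.239e-12. Check: 1 nHz = 1e-09 Hz, so 0.05239 nHz = 0.05239 * 1e-09 = 5.239e-11 Hz. 1 daHz = 10 Hz, so 5.239e-11 Hz = 5.239e-11 / 10 = 5.239e-12 daHz.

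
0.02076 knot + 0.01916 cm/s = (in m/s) 0.01087. Check: 1 knot = 0.51444444 m/s, so 0.02076 knot = 0.02076 * 0.51444444 = 0.010679867 m/s. 1 cm/s = 0.01 m/s, so 0.01916 cm/s = 0.01916 * 0.01 = 0.0001916 m/s. Sum: 0.010679867 + 0.0001916 = 0.010871467 m/s. Result: 0.010871467 m/s ≈ 0.01087 m/s (4 s.f.).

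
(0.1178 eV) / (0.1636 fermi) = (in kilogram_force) 1 eV = 1.6021766e-19 J, so 0.1178 eV = 0.1178 * 1.6021766e-19 = 1.8873641e-20 J. 1 fermi = 1e-15 m, so 0.1636 fermi = 0.1636 * 1e-15 = 1.636e-16 m. Combine: 1.8873641e-20 J / 1.636e-16 m = 0.00011536455 N. 1 kilogram_force = 9.80665 N, so 0.00011536455 N = 0.00011536455 / 9.80665 = 1.176391e-05 kilogram_force ≈ 1.176e-05 kilogram_force (4 s.f.). Final answer: 1.176e-05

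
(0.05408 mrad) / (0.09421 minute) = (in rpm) 9.136e-05. Check: 1 mrad = 0.001 rad, so 0.05408 mrad = 0.05408 * 0.001 = 5.408e-05 rad. 1 minute = 60 s, so 0.09421 minute = 0.09421 * 60 = 5.6526 s. Combine: 5.408e-05 rad / 5.6526 s = 9.5672788e-06 rad/s. 1 rpm = 0.10471976 rad/s, so 9.5672788e-06 rad/s = 9.5672788e-06 / 0.10471976 = 9.1360783e-05 rpm ≈ 9.136e-05 rpm (4 s.f.).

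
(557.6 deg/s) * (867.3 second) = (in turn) 1 deg/s = 0.017453293 rad/s, so 557.6 deg/s = 557.6 * 0.017453293 = 9.7319559 rad/s. 867.3 second = 867.3 s. Combine: 9.7319559 rad/s * 867.3 s = 8440.5254 rad. 1 turn = 6.2831853 rad, so 8440.5254 rad = 8440.5254 / 6.2831853 = 1343.3513 turn ≈ 1343 turn (4 s.f.). Final answer: 1343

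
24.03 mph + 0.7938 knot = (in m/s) 1 mph = 0.44704 m/s, so 24.03 mph = 24.03 * 0.44704 = 10.742371 m/s. 1 knot = 0.51444444 m/s, so 0.7938 knot = 0.7938 * 0.51444444 = 0.408366 m/s. Sum: 10.742371 + 0.408366 = 11.150737 m/s. Result: 11.150737 m/s ≈ 11.15 m/s (4 s.f.). Final answer: 11.15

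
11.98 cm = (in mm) 119.8. Check: 1 cm = 0.01 m, so 11.98 cm = 11.98 * 0.01 = 0.1198 m. 1 mm = 0.001 m, so 0.1198 m = 0.1198 / 0.001 = 119.8 mm.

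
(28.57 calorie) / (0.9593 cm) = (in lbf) 2801. Check: 1 calorie = 4.184 J, so 28.57 calorie = 28.57 * 4.184 = 119.53688 J. 1 cm = 0.01 m, so 0.9593 cm = 0.9593 * 0.01 = 0.009593 m. Combine: 119.53688 J / 0.009593 m = 12460.844 N. 1 lbf = 4.4482216 N, so 12460.844 N = 12460.844 / 4.4482216 = 2801.3093 lbf ≈ 2801 lbf (4 s.f.).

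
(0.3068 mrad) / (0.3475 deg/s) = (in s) 1 mrad = 0.001 rad, so 0.3068 mrad = 0.3068 * 0.001 = 0.0003068 rad. 1 deg/s = 0.017453293 rad/s, so 0.3475 deg/s = 0.3475 * 0.017453293 = 0.0060650192 rad/s. Combine: 0.0003068 rad / 0.0060650192 rad/s = 0.050585166 s. Result: 0.050585166 s ≈ 0.05059 s (4 s.f.). Final answer: 0.05059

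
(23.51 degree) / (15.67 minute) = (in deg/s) 1 degree = 0.017453293 rad, so 23.51 degree = 23.51 * 0.017453293 = 0.41032691 rad. 1 minute = 60 s, so 15.67 minute = 15.67 * 60 = 940.2 s. Combine: 0.41032691 rad / 940.2 s = 0.00043642513 rad/s. 1 deg/s = 0.017453293 rad/s, so 0.00043642513 rad/s = 0.00043642513 / 0.017453293 = 0.025005318 deg/s ≈ 0.02501 deg/s (4 s.f.). Final answer: 0.02501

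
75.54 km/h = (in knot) 40.79. Check: 1 km/h = 0.27777778 m/s, so 75.54 km/h = 75.54 * 0.27777778 = 20.983333 m/s. 1 knot = 0.51444444 m/s, so 20.983333 m/s = 20.983333 / 0.51444444 = 40.788337 knot ≈ 40.79 knot (4 s.f.).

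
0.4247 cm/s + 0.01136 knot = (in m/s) 1 cm/s = 0.01 m/s, so 0.4247 cm/s = 0.4247 * 0.01 = 0.004247 m/s. 1 knot = 0.51444444 m/s, so 0.01136 knot = 0.01136 * 0.51444444 = 0.0058440889 m/s. Sum: 0.004247 + 0.0058440889 = 0.010091089 m/s. Result: 0.010091089 m/s ≈ 0.01009 m/s (4 s.f.). Final answer: 0.01009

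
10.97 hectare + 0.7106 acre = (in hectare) 11.26. Check: 1 hectare = 10000 m^2, so 10.97 hectare = 10.97 * 10000 = 109700 m^2. 1 acre = 4046.8564 m^2, so 0.7106 acre = 0.7106 * 4046.8564 = 2875.6962 m^2. Sum: 109700 + 2875.6962 = 112575.7 m^2. 1 hectare = 10000 m^2, so 112575.7 m^2 = 112575.7 / 10000 = 11.25757 hectare ≈ 11.26 hectare (4 s.f.).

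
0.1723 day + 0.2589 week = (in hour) 1 day = 86400 s, so 0.1723 day = 0.1723 * 86400 = 14886.72 s. 1 week = 604800 s, so 0.2589 week = 0.2589 * 604800 = 156582.72 s. Sum: 14886.72 + 156582.72 = 171469.44 s. 1 hour = 3600 s, so 171469.44 s = 171469.44 / 3600 = 47.6304 hour ≈ 47.63 hour (4 s.f.). Final answer: 47.63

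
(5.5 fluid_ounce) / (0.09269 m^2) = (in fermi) 1 fluid_ounce = 2.957353e-05 m^3, so 5.5 fluid_ounce = 5.5 * 2.957353e-05 = 0.00016265441 m^3. 0.09269 m^2 is already in m^2. Combine: 0.00016265441 m^3 / 0.09269 m^2 = 0.0017548216 m. 1 fermi = 1e-15 m, so 0.0017548216 m = 0.0017548216 / 1e-15 = 1.7548216e+12 fermi ≈ 1.755e+12 fermi (4 s.f.). Final answer: 1.755e+12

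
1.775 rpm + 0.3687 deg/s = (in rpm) 1 rpm = 0.10471976 rad/s, so 1.775 rpm = 1.775 * 0.10471976 = 0.18587757 rad/s. 1 deg/s = 0.017453293 rad/s, so 0.3687 deg/s = 0.3687 * 0.017453293 = 0.006435029 rad/s. Sum: 0.18587757 + 0.006435029 = 0.19231259 rad/s. 1 rpm = 0.10471976 rad/s, so 0.19231259 rad/s = 0.19231259 / 0.10471976 = 1.83645 rpm ≈ 1.836 rpm (4 s.f.). Final answer: 1.836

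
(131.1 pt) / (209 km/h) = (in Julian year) 1 pt = 0.00035277778 m, so 131.1 pt = 131.1 * 0.00035277778 = 0.046249167 m. 1 km/h = 0.27777778 m/s, so 209 km/h = 209 * 0.27777778 = 58.055556 m/s. Combine: 0.046249167 m / 58.055556 m/s = 0.00079663636 s. 1 Julian year = 31557600 s, so 0.00079663636 s = 0.00079663636 / 31557600 = 2.5243883e-11 Julian year ≈ 2.524e-11 Julian year (4 s.f.). Final answer: 2.524e-11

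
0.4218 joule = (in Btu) 0.0003998. Check: 0.4218 joule = 0.4218 J. 1 Btu = 1055.0559 J, so 0.4218 J = 0.4218 / 1055.0559 = 0.00039978926 Btu ≈ 0.0003998 Btu (4 s.f.).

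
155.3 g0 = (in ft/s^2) 1 g0 = 9.80665 m/s^2, so 155.3 g0 = 155.3 * 9.80665 = 1522.9727 m/s^2. 1 ft/s^2 = 0.3048 m/s^2, so 1522.9727 m/s^2 = 1522.9727 / 0.3048 = 4996.6297 ft/s^2 ≈ 4997 ft/s^2 (4 s.f.). Final answer: 4997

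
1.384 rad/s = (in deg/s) 1 deg/s = 0.017453293 rad/s, so 1.384 rad/s = 1.384 / 0.017453293 = 79.297359 deg/s ≈ 79.3 deg/s (4 s.f.). Final answer: 79.3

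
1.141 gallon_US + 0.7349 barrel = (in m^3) 1 gallon_US = 0.0037854118 m^3, so 1.141 gallon_US = 1.141 * 0.0037854118 = 0.0043191548 m^3. 1 barrel = 0.15898729 m^3, so 0.7349 barrel = 0.7349 * 0.15898729 = 0.11683976 m^3. Sum: 0.0043191548 + 0.11683976 = 0.12115892 m^3. Result: 0.12115892 m^3 ≈ 0.1212 m^3 (4 s.f.). Final answer: 0.1212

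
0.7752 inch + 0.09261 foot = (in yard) 0.0524. Check: 1 inch = 0.0254 m, so 0.7752 inch = 0.7752 * 0.0254 = 0.01969008 m. 1 foot = 0.3048 m, so 0.09261 foot = 0.09261 * 0.3048 = 0.028227528 m. Sum: 0.01969008 + 0.028227528 = 0.047917608 m. 1 yard = 0.9144 m, so 0.047917608 m = 0.047917608 / 0.9144 = 0.052403333 yard ≈ 0.0524 yard (4 s.f.).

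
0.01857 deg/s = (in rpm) 0.003095. Check: 1 deg/s = 0.017453293 rad/s, so 0.01857 deg/s = 0.01857 * 0.017453293 = 0.00032410764 rad/s. 1 rpm = 0.10471976 rad/s, so 0.00032410764 rad/s = 0.00032410764 / 0.10471976 = 0.003095 rpm.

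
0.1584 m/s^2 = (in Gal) 1 Gal = 0.01 m/s^2, so 0.1584 m/s^2 = 0.1584 / 0.01 = 15.84 Gal. Final answer: 15.84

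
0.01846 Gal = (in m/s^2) 1 Gal = 0.01 m/s^2, so 0.01846 Gal = 0.01846 * 0.01 = 0.0001846 m/s^2. Result: 0.0001846 m/s^2. Final answer: 0.0001846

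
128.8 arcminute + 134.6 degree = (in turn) 1 arcminute = 0.00029088821 rad, so 128.8 arcminute = 128.8 * 0.00029088821 = 0.037466401 rad. 1 degree = 0.017453293 rad, so 134.6 degree = 134.6 * 0.017453293 = 2.3492132 rad. Sum: 0.037466401 + 2.3492132 = 2.3866796 rad. 1 turn = 6.2831853 rad, so 2.3866796 rad = 2.3866796 / 6.2831853 = 0.37985185 turn ≈ 0.3799 turn (4 s.f.). Final answer: 0.3799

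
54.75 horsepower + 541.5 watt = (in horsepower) 1 horsepower = 745.69987 W, so 54.75 horsepower = 54.75 * 745.69987 = 40827.068 W. 541.5 watt = 541.5 W. Sum: 40827.068 + 541.5 = 41368.568 W. 1 horsepower = 745.69987 W, so 41368.568 W = 41368.568 / 745.69987 = 55.476163 horsepower ≈ 55.48 horsepower (4 s.f.). Final answer: 55.48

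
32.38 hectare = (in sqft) 1 hectare = 10000 m^2, so 32.38 hectare = 32.38 * 10000 = 323800 m^2. 1 sqft = 0.09290304 m^2, so 323800 m^2 = 323800 / 0.09290304 = 3485354.2 sqft ≈ 3.485e+06 sqft (4 s.f.). Final answer: 3.485e+06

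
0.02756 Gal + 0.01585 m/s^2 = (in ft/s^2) 0.05291. Check: 1 Gal = 0.01 m/s^2, so 0.02756 Gal = 0.02756 * 0.01 = 0.0002756 m/s^2. 0.01585 m/s^2 is already in m/s^2. Sum: 0.0002756 + 0.01585 = 0.0161256 m/s^2. 1 ft/s^2 = 0.3048 m/s^2, so 0.0161256 m/s^2 = 0.0161256 / 0.3048 = 0.052905512 ft/s^2 ≈ 0.05291 ft/s^2 (4 s.f.).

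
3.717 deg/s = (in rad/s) 1 deg/s = 0.017453293 rad/s, so 3.717 deg/s = 3.717 * 0.017453293 = 0.064873888 rad/s. Result: 0.064873888 rad/s ≈ 0.06487 rad/s (4 s.f.). Final answer: 0.06487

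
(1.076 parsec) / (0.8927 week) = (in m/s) 6.15e+10. Check: 1 parsec = 3.0856776e+16 m, so 1.076 parsec = 1.076 * 3.0856776e+16 = 3.3201891e+16 m. 1 week = 604800 s, so 0.8927 week = 0.8927 * 604800 = 539904.96 s. Combine: 3.3201891e+16 m / 539904.96 s = 6.1495806e+10 m/s. Result: 6.1495806e+10 m/s ≈ 6.15e+10 m/s (4 s.f.).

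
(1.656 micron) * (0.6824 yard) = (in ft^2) 1 micron = 1e-06 m, so 1.656 micron = 1.656 * 1e-06 = 1.656e-06 m. 1 yard = 0.9144 m, so 0.6824 yard = 0.6824 * 0.9144 = 0.62398656 m. Combine: 1.656e-06 m * 0.62398656 m = 1.0333217e-06 m^2. 1 ft^2 = 0.09290304 m^2, so 1.0333217e-06 m^2 = 1.0333217e-06 / 0.09290304 = 1.1122583e-05 ft^2 ≈ 1.112e-05 ft^2 (4 s.f.). Final answer: 1.112e-05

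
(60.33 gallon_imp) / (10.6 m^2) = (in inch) 1 gallon_imp = 0.00454609 m^3, so 60.33 gallon_imp = 60.33 * 0.00454609 = 0.27426561 m^3. 10.6 m^2 is already in m^2. Combine: 0.27426561 m^3 / 10.6 m^2 = 0.025874114 m. 1 inch = 0.0254 m, so 0.025874114 m = 0.025874114 / 0.0254 = 1.0186659 inch ≈ 1.019 inch (4 s.f.). Final answer: 1.019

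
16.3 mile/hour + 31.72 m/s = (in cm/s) 3901. Check: 1 mile/hour = 0.44704 m/s, so 16.3 mile/hour = 16.3 * 0.44704 = 7.286752 m/s. 31.72 m/s is already in m/s. Sum: 7.286752 + 31.72 = 39.006752 m/s. 1 cm/s = 0.01 m/s, so 39.006752 m/s = 39.006752 / 0.01 = 3900.6752 cm/s ≈ 3901 cm/s (4 s.f.).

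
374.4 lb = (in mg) 1 lb = 0.45359237 kg, so 374.4 lb = 374.4 * 0.45359237 = 169.82498 kg. 1 mg = 1e-06 kg, so 169.82498 kg = 169.82498 / 1e-06 = 1.6982498e+08 mg ≈ 1.698e+08 mg (4 s.f.). Final answer: 1.698e+08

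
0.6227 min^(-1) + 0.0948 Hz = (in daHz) 0.01052. Check: 1 min^(-1) = 0.016666667 Hz, so 0.6227 min^(-1) = 0.6227 * 0.016666667 = 0.010378333 Hz. 0.0948 Hz is already in Hz. Sum: 0.010378333 + 0.0948 = 0.10517833 Hz. 1 daHz = 10 Hz, so 0.10517833 Hz = 0.10517833 / 10 = 0.010517833 daHz ≈ 0.01052 daHz (4 s.f.).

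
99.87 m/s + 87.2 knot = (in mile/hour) 99.87 m/s is already in m/s. 1 knot = 0.51444444 m/s, so 87.2 knot = 87.2 * 0.51444444 = 44.859556 m/s. Sum: 99.87 + 44.859556 = 144.72956 m/s. 1 mile/hour = 0.44704 m/s, so 144.72956 m/s = 144.72956 / 0.44704 = 323.7508 mile/hour ≈ 323.8 mile/hour (4 s.f.). Final answer: 323.8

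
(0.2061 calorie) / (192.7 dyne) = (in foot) 1 calorie = 4.184 J, so 0.2061 calorie = 0.2061 * 4.184 = 0.8623224 J. 1 dyne = 1e-05 N, so 192.7 dyne = 192.7 * 1e-05 = 0.001927 N. Combine: 0.8623224 J / 0.001927 N = 447.49476 m. 1 foot = 0.3048 m, so 447.49476 m = 447.49476 / 0.3048 = 1468.1587 foot ≈ 1468 foot (4 s.f.). Final answer: 1468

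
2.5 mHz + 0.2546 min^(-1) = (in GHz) 1 mHz = 0.001 Hz, so 2.5 mHz = 2.5 * 0.001 = 0.0025 Hz. 1 min^(-1) = 0.016666667 Hz, so 0.2546 min^(-1) = 0.2546 * 0.016666667 = 0.0042433333 Hz. Sum: 0.0025 + 0.0042433333 = 0.0067433333 Hz. 1 GHz = 1e+09 Hz, so 0.0067433333 Hz = 0.0067433333 / 1e+09 = 6.7433333e-12 GHz ≈ 6.743e-12 GHz (4 s.f.). Final answer: 6.743e-12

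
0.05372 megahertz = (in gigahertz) 1 megahertz = 1000000 Hz, so 0.05372 megahertz = 0.05372 * 1000000 = 53720 Hz. 1 gigahertz = 1e+09 Hz, so 53720 Hz = 53720 / 1e+09 = 5.372e-05 gigahertz. Final answer: 5.372e-05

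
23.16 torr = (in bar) 1 torr = 133.32237 Pa, so 23.16 torr = 23.16 * 133.32237 = 3087.7461 Pa. 1 bar = 100000 Pa, so 3087.7461 Pa = 3087.7461 / 100000 = 0.030877461 bar ≈ 0.03088 bar (4 s.f.). Final answer: 0.03088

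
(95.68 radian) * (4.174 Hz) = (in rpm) 95.68 radian = 95.68 rad. 4.174 Hz is already in Hz. Combine: 95.68 rad * 4.174 Hz = 399.36832 rad/s. 1 rpm = 0.10471976 rad/s, so 399.36832 rad/s = 399.36832 / 0.10471976 = 3813.6865 rpm ≈ 3814 rpm (4 s.f.). Final answer: 3814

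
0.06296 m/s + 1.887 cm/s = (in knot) 0.1591. Check: 0.06296 m/s is already in m/s. 1 cm/s = 0.01 m/s, so 1.887 cm/s = 1.887 * 0.01 = 0.01887 m/s. Sum: 0.06296 + 0.01887 = 0.08183 m/s. 1 knot = 0.51444444 m/s, so 0.08183 m/s = 0.08183 / 0.51444444 = 0.15906479 knot ≈ 0.1591 knot (4 s.f.).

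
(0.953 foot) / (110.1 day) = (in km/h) 1.099e-07. Check: 1 foot = 0.3048 m, so 0.953 foot = 0.953 * 0.3048 = 0.2904744 m. 1 day = 86400 s, so 110.1 day = 110.1 * 86400 = 9512640 s. Combine: 0.2904744 m / 9512640 s = 3.0535624e-08 m/s. 1 km/h = 0.27777778 m/s, so 3.0535624e-08 m/s = 3.0535624e-08 / 0.27777778 = 1.0992825e-07 km/h ≈ 1.099e-07 km/h (4 s.f.).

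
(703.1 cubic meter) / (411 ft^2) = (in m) 703.1 cubic meter = 703.1 m^3. 1 ft^2 = 0.09290304 m^2, so 411 ft^2 = 411 * 0.09290304 = 38.183149 m^2. Combine: 703.1 m^3 / 38.183149 m^2 = 18.413882 m. Result: 18.413882 m ≈ 18.41 m (4 s.f.). Final answer: 18.41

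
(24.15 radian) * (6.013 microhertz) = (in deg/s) 24.15 radian = 24.15 rad. 1 microhertz = 1e-06 Hz, so 6.013 microhertz = 6.013 * 1e-06 = 6.013e-06 Hz. Combine: 24.15 rad * 6.013e-06 Hz = 0.00014521395 rad/s. 1 deg/s = 0.017453293 rad/s, so 0.00014521395 rad/s = 0.00014521395 / 0.017453293 = 0.0083201465 deg/s ≈ 0.00832 deg/s (4 s.f.). Final answer: 0.00832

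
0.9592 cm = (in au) 6.412e-14. Check: 1 cm = 0.01 m, so 0.9592 cm = 0.9592 * 0.01 = 0.009592 m. 1 au = 1.4959787e+11 m, so 0.009592 m = 0.009592 / 1.4959787e+11 = 6.411856e-14 au ≈ 6.412e-14 au (4 s.f.).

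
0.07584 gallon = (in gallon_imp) 1 gallon = 0.0037854118 m^3, so 0.07584 gallon = 0.07584 * 0.0037854118 = 0.00028708563 m^3. 1 gallon_imp = 0.00454609 m^3, so 0.00028708563 m^3 = 0.00028708563 / 0.00454609 = 0.06315001 gallon_imp ≈ 0.06315 gallon_imp (4 s.f.). Final answer: 0.06315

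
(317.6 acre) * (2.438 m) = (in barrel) 1.971e+07. Check: 1 acre = 4046.8564 m^2, so 317.6 acre = 317.6 * 4046.8564 = 1285281.6 m^2. 2.438 m is already in m. Combine: 1285281.6 m^2 * 2.438 m = 3133516.5 m^3. 1 barrel = 0.15898729 m^3, so 3133516.5 m^3 = 3133516.5 / 0.15898729 = 19709226 barrel ≈ 1.971e+07 barrel (4 s.f.).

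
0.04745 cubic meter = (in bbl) 0.2985. Check: 0.04745 cubic meter = 0.04745 m^3. 1 bbl = 0.15898729 m^3, so 0.04745 m^3 = 0.04745 / 0.15898729 = 0.29845152 bbl ≈ 0.2985 bbl (4 s.f.).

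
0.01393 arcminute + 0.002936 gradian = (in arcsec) 10.35. Check: 1 arcminute = 0.00029088821 rad, so 0.01393 arcminute = 0.01393 * 0.00029088821 = 4.0520727e-06 rad. 1 gradian = 0.015707963 rad, so 0.002936 gradian = 0.002936 * 0.015707963 = 4.611858e-05 rad. Sum: 4.0520727e-06 + 4.611858e-05 = 5.0170653e-05 rad. 1 arcsec = 4.8481368e-06 rad, so 5.0170653e-05 rad = 5.0170653e-05 / 4.8481368e-06 = 10.34844 arcsec ≈ 10.35 arcsec (4 s.f.).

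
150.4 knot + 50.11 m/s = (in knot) 1 knot = 0.51444444 m/s, so 150.4 knot = 150.4 * 0.51444444 = 77.372444 m/s. 50.11 m/s is already in m/s. Sum: 77.372444 + 50.11 = 127.48244 m/s. 1 knot = 0.51444444 m/s, so 127.48244 m/s = 127.48244 / 0.51444444 = 247.80605 knot ≈ 247.8 knot (4 s.f.). Final answer: 247.8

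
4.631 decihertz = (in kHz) 0.0004631. Check: 1 decihertz = 0.1 Hz, so 4.631 decihertz = 4.631 * 0.1 = 0.4631 Hz. 1 kHz = 1000 Hz, so 0.4631 Hz = 0.4631 / 1000 = 0.0004631 kHz.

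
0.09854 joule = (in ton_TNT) 2.355e-11. Check: 0.09854 joule = 0.09854 J. 1 ton_TNT = 4.184e+09 J, so 0.09854 J = 0.09854 / 4.184e+09 = 2.3551625e-11 ton_TNT ≈ 2.355e-11 ton_TNT (4 s.f.).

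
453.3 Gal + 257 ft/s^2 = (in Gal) 1 Gal = 0.01 m/s^2, so 453.3 Gal = 453.3 * 0.01 = 4.533 m/s^2. 1 ft/s^2 = 0.3048 m/s^2, so 257 ft/s^2 = 257 * 0.3048 = 78.3336 m/s^2. Sum: 4.533 + 78.3336 = 82.8666 m/s^2. 1 Gal = 0.01 m/s^2, so 82.8666 m/s^2 = 82.8666 / 0.01 = 8286.66 Gal ≈ 8287 Gal (4 s.f.). Final answer: 8287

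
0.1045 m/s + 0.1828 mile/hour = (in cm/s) 0.1045 m/s is already in m/s. 1 mile/hour = 0.44704 m/s, so 0.1828 mile/hour = 0.1828 * 0.44704 = 0.081718912 m/s. Sum: 0.1045 + 0.081718912 = 0.18621891 m/s. 1 cm/s = 0.01 m/s, so 0.18621891 m/s = 0.18621891 / 0.01 = 18.621891 cm/s ≈ 18.62 cm/s (4 s.f.). Final answer: 18.62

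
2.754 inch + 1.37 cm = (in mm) 1 inch = 0.0254 m, so 2.754 inch = 2.754 * 0.0254 = 0.0699516 m. 1 cm = 0.01 m, so 1.37 cm = 1.37 * 0.01 = 0.0137 m. Sum: 0.0699516 + 0.0137 = 0.0836516 m. 1 mm = 0.001 m, so 0.0836516 m = 0.0836516 / 0.001 = 83.6516 mm ≈ 83.65 mm (4 s.f.). Final answer: 83.65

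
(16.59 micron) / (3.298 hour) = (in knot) 2.716e-09. Check: 1 micron = 1e-06 m, so 16.59 micron = 16.59 * 1e-06 = 1.659e-05 m. 1 hour = 3600 s, so 3.298 hour = 3.298 * 3600 = 11872.8 s. Combine: 1.659e-05 m / 11872.8 s = 1.3973115e-09 m/s. 1 knot = 0.51444444 m/s, so 1.3973115e-09 m/s = 1.3973115e-09 / 0.51444444 = 2.7161563e-09 knot ≈ 2.716e-09 knot (4 s.f.).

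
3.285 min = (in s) 197.1. Check: 1 min = 60 s, so 3.285 min = 3.285 * 60 = 197.1 s. Result: 197.1 s.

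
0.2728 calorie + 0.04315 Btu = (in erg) 4.667e+08. Check: 1 calorie = 4.184 J, so 0.2728 calorie = 0.2728 * 4.184 = 1.1413952 J. 1 Btu = 1055.0559 J, so 0.04315 Btu = 0.04315 * 1055.0559 = 45.52566 J. Sum: 1.1413952 + 45.52566 = 46.667055 J. 1 erg = 1e-07 J, so 46.667055 J = 46.667055 / 1e-07 = 4.6667055e+08 erg ≈ 4.667e+08 erg (4 s.f.).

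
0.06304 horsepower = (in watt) 1 horsepower = 745.69987 W, so 0.06304 horsepower = 0.06304 * 745.69987 = 47.00892 W. 47.00892 W = 47.00892 watt ≈ 47.01 watt (4 s.f.). Final answer: 47.01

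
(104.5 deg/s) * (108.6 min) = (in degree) 1 deg/s = 0.017453293 rad/s, so 104.5 deg/s = 104.5 * 0.017453293 = 1.8238691 rad/s. 1 min = 60 s, so 108.6 min = 108.6 * 60 = 6516 s. Combine: 1.8238691 rad/s * 6516 s = 11884.331 rad. 1 degree = 0.017453293 rad, so 11884.331 rad = 11884.331 / 0.017453293 = 680922 degree ≈ 6.809e+05 degree (4 s.f.). Final answer: 6.809e+05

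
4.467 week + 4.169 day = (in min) 5.103e+04. Check: 1 week = 604800 s, so 4.467 week = 4.467 * 604800 = 2701641.6 s. 1 day = 86400 s, so 4.169 day = 4.169 * 86400 = 360201.6 s. Sum: 2701641.6 + 360201.6 = 3061843.2 s. 1 min = 60 s, so 3061843.2 s = 3061843.2 / 60 = 51030.72 min ≈ 5.103e+04 min (4 s.f.).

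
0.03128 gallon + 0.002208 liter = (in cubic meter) 1 gallon = 0.0037854118 m^3, so 0.03128 gallon = 0.03128 * 0.0037854118 = 0.00011840768 m^3. 1 liter = 0.001 m^3, so 0.002208 liter = 0.002208 * 0.001 = 2.208e-06 m^3. Sum: 0.00011840768 + 2.208e-06 = 0.00012061568 m^3. 0.00012061568 m^3 = 0.00012061568 cubic meter ≈ 0.0001206 cubic meter (4 s.f.). Final answer: 0.0001206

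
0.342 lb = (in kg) 1 lb = 0.45359237 kg, so 0.342 lb = 0.342 * 0.45359237 = 0.15512859 kg. Result: 0.15512859 kg ≈ 0.1551 kg (4 s.f.). Final answer: 0.1551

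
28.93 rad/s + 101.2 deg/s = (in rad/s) 28.93 rad/s is already in rad/s. 1 deg/s = 0.017453293 rad/s, so 101.2 deg/s = 101.2 * 0.017453293 = 1.7662732 rad/s. Sum: 28.93 + 1.7662732 = 30.696273 rad/s. Result: 30.696273 rad/s ≈ 30.7 rad/s (4 s.f.). Final answer: 30.7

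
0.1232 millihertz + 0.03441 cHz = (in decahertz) 1 millihertz = 0.001 Hz, so 0.1232 millihertz = 0.1232 * 0.001 = 0.0001232 Hz. 1 cHz = 0.01 Hz, so 0.03441 cHz = 0.03441 * 0.01 = 0.0003441 Hz. Sum: 0.0001232 + 0.0003441 = 0.0004673 Hz. 1 decahertz = 10 Hz, so 0.0004673 Hz = 0.0004673 / 10 = 4.673e-05 decahertz. Final answer: 4.673e-05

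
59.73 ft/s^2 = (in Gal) 1 ft/s^2 = 0.3048 m/s^2, so 59.73 ft/s^2 = 59.73 * 0.3048 = 18.205704 m/s^2. 1 Gal = 0.01 m/s^2, so 18.205704 m/s^2 = 18.205704 / 0.01 = 1820.5704 Gal ≈ 1821 Gal (4 s.f.). Final answer: 1821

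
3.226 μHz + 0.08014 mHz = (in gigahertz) 1 μHz = 1e-06 Hz, so 3.226 μHz = 3.226 * 1e-06 = 3.226e-06 Hz. 1 mHz = 0.001 Hz, so 0.08014 mHz = 0.08014 * 0.001 = 8.014e-05 Hz. Sum: 3.226e-06 + 8.014e-05 = 8.3366e-05 Hz. 1 gigahertz = 1e+09 Hz, so 8.3366e-05 Hz = 8.3366e-05 / 1e+09 = 8.3366e-14 gigahertz ≈ 8.337e-14 gigahertz (4 s.f.). Final answer: 8.337e-14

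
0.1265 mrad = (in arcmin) 1 mrad = 0.001 rad, so 0.1265 mrad = 0.1265 * 0.001 = 0.0001265 rad. 1 arcmin = 0.00029088821 rad, so 0.0001265 rad = 0.0001265 / 0.00029088821 = 0.43487497 arcmin ≈ 0.4349 arcmin (4 s.f.). Final answer: 0.4349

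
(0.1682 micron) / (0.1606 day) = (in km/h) 1 micron = 1e-06 m, so 0.1682 micron = 0.1682 * 1e-06 = 1.682e-07 m. 1 day = 86400 s, so 0.1606 day = 0.1606 * 86400 = 13875.84 s. Combine: 1.682e-07 m / 13875.84 s = 1.2121789e-11 m/s. 1 km/h = 0.27777778 m/s, so 1.2121789e-11 m/s = 1.2121789e-11 / 0.27777778 = 4.3638439e-11 km/h ≈ 4.364e-11 km/h (4 s.f.). Final answer: 4.364e-11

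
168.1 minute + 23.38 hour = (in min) 1 minute = 60 s, so 168.1 minute = 168.1 * 60 = 10086 s. 1 hour = 3600 s, so 23.38 hour = 23.38 * 3600 = 84168 s. Sum: 10086 + 84168 = 94254 s. 1 min = 60 s, so 94254 s = 94254 / 60 = 1570.9 min ≈ 1571 min (4 s.f.). Final answer: 1571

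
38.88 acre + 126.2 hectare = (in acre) 1 acre = 4046.8564 m^2, so 38.88 acre = 38.88 * 4046.8564 = 157341.78 m^2. 1 hectare = 10000 m^2, so 126.2 hectare = 126.2 * 10000 = 1262000 m^2. Sum: 157341.78 + 1262000 = 1419341.8 m^2. 1 acre = 4046.8564 m^2, so 1419341.8 m^2 = 1419341.8 / 4046.8564 = 350.72699 acre ≈ 350.7 acre (4 s.f.). Final answer: 350.7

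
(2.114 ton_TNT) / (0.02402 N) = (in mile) 1 ton_TNT = 4.184e+09 J, so 2.114 ton_TNT = 2.114 * 4.184e+09 = 8.844976e+09 J. 0.02402 N is already in N. Combine: 8.844976e+09 J / 0.02402 N = 3.6823381e+11 m. 1 mile = 1609.344 m, so 3.6823381e+11 m = 3.6823381e+11 / 1609.344 = 2.2880988e+08 mile ≈ 2.288e+08 mile (4 s.f.). Final answer: 2.288e+08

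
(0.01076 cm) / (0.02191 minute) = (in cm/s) 1 cm = 0.01 m, so 0.01076 cm = 0.01076 * 0.01 = 0.0001076 m. 1 minute = 60 s, so 0.02191 minute = 0.02191 * 60 = 1.3146 s. Combine: 0.0001076 m / 1.3146 s = 8.1849992e-05 m/s. 1 cm/s = 0.01 m/s, so 8.1849992e-05 m/s = 8.1849992e-05 / 0.01 = 0.0081849992 cm/s ≈ 0.008185 cm/s (4 s.f.). Final answer: 0.008185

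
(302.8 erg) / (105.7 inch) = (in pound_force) 1 erg = 1e-07 J, so 302.8 erg = 302.8 * 1e-07 = 3.028e-05 J. 1 inch = 0.0254 m, so 105.7 inch = 105.7 * 0.0254 = 2.68478 m. Combine: 3.028e-05 J / 2.68478 m = 1.1278392e-05 N. 1 pound_force = 4.4482216 N, so 1.1278392e-05 N = 1.1278392e-05 / 4.4482216 = 2.5354833e-06 pound_force ≈ 2.535e-06 pound_force (4 s.f.). Final answer: 2.535e-06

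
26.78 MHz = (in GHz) 1 MHz = 1000000 Hz, so 26.78 MHz = 26.78 * 1000000 = 26780000 Hz. 1 GHz = 1e+09 Hz, so 26780000 Hz = 26780000 / 1e+09 = 0.02678 GHz. Final answer: 0.02678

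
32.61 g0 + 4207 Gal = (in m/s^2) 1 g0 = 9.80665 m/s^2, so 32.61 g0 = 32.61 * 9.80665 = 319.79486 m/s^2. 1 Gal = 0.01 m/s^2, so 4207 Gal = 4207 * 0.01 = 42.07 m/s^2. Sum: 319.79486 + 42.07 = 361.86486 m/s^2. Result: 361.86486 m/s^2 ≈ 361.9 m/s^2 (4 s.f.). Final answer: 361.9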